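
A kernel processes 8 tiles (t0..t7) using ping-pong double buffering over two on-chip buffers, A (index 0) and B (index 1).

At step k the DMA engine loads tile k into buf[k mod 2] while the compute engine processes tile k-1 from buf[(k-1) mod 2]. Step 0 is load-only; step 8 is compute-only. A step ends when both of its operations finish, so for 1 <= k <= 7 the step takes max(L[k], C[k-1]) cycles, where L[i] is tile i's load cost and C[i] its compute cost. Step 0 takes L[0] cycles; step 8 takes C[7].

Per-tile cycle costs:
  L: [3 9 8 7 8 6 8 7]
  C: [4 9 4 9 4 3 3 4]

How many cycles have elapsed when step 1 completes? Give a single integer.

end_cycle[1] = 12

[0] DMA t0→A (3c) ∥ CU idle ⇒ 3c, clock 3
[1] DMA t1→B (9c) ∥ CU A:t0 (4c) ⇒ 9c, clock 12
[2] DMA t2→A (8c) ∥ CU B:t1 (9c) ⇒ 9c, clock 21
[3] DMA t3→B (7c) ∥ CU A:t2 (4c) ⇒ 7c, clock 28
[4] DMA t4→A (8c) ∥ CU B:t3 (9c) ⇒ 9c, clock 37
[5] DMA t5→B (6c) ∥ CU A:t4 (4c) ⇒ 6c, clock 43
[6] DMA t6→A (8c) ∥ CU B:t5 (3c) ⇒ 8c, clock 51
[7] DMA t7→B (7c) ∥ CU A:t6 (3c) ⇒ 7c, clock 58
[8] DMA idle ∥ CU B:t7 (4c) ⇒ 4c, clock 62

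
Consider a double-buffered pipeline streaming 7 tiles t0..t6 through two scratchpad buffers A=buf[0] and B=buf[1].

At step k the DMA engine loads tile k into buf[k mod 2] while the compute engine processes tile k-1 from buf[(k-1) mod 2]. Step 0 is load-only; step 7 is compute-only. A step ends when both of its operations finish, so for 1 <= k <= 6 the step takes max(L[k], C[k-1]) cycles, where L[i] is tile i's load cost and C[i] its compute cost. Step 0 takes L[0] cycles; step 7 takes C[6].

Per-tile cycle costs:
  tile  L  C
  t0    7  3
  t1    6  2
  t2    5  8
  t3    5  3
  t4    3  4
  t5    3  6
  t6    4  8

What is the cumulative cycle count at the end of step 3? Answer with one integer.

end_cycle[3] = 26

k=0 load=t0/7c comp=- wait=7 total=7
k=1 load=t1/6c comp=t0/3c wait=6 total=13
k=2 load=t2/5c comp=t1/2c wait=5 total=18
k=3 load=t3/5c comp=t2/8c wait=8 total=26
k=4 load=t4/3c comp=t3/3c wait=3 total=29
k=5 load=t5/3c comp=t4/4c wait=4 total=33
k=6 load=t6/4c comp=t5/6c wait=6 total=39
k=7 load=- comp=t6/8c wait=8 total=47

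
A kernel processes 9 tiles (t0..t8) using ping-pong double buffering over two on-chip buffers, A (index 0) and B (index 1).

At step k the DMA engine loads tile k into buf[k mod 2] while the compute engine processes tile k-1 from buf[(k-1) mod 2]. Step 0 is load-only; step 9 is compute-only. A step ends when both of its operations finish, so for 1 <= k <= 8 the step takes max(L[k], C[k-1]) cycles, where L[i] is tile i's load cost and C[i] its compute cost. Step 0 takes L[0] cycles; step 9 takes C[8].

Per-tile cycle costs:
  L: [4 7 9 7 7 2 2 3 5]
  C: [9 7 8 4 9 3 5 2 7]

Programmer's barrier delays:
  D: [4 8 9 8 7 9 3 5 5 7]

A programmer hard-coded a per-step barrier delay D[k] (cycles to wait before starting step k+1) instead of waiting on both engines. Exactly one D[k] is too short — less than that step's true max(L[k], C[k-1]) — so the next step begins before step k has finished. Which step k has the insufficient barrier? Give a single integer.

hazard at step 1

[0] required=L[0]=4=4 vs D=4 ok
[1] required=max(L[1]=7,C[0]=9)=9 vs D=8 SHORT
[2] required=max(L[2]=9,C[1]=7)=9 vs D=9 ok
[3] required=max(L[3]=7,C[2]=8)=8 vs D=8 ok
[4] required=max(L[4]=7,C[3]=4)=7 vs D=7 ok
[5] required=max(L[5]=2,C[4]=9)=9 vs D=9 ok
[6] required=max(L[6]=2,C[5]=3)=3 vs D=3 ok
[7] required=max(L[7]=3,C[6]=5)=5 vs D=5 ok
[8] required=max(L[8]=5,C[7]=2)=5 vs D=5 ok
[9] required=C[8]=7=7 vs D=7 ok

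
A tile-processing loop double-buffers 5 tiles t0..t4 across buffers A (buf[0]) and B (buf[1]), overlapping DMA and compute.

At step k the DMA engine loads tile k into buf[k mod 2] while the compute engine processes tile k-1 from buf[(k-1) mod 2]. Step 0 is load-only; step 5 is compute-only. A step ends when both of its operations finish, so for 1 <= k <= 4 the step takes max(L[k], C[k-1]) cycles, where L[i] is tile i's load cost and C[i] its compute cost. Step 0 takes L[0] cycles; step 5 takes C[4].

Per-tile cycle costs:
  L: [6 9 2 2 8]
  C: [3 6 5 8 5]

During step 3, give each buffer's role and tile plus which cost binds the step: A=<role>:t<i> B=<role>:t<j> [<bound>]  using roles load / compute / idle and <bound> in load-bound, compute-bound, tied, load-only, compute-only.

step 3: A=compute:t2 B=load:t3 [compute-bound]

step 0: L[0]=6 → dur=6, Σ=6 | A=load:t0 B=idle [load-only]
step 1: L[1]=9 C[0]=3 → dur=9, Σ=15 | A=compute:t0 B=load:t1 [load-bound]
step 2: L[2]=2 C[1]=6 → dur=6, Σ=21 | A=load:t2 B=compute:t1 [compute-bound]
step 3: L[3]=2 C[2]=5 → dur=5, Σ=26 | A=compute:t2 B=load:t3 [compute-bound]
step 4: L[4]=8 C[3]=8 → dur=8, Σ=34 | A=load:t4 B=compute:t3 [tied]
step 5: C[4]=5 → dur=5, Σ=39 | A=compute:t4 B=idle [compute-only]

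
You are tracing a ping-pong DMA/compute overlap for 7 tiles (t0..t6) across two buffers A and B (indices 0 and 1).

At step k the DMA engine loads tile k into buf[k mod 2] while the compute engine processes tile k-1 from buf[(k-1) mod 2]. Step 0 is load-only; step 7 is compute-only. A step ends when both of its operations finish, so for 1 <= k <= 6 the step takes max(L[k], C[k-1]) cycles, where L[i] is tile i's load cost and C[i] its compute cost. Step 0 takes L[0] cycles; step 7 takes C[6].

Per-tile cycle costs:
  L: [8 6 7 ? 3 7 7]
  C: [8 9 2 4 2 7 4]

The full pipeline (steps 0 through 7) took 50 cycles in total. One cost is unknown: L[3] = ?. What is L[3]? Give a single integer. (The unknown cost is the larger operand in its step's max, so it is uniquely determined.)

step 0: dur = L[0]=8 = 8
step 1: dur = max(L[1]=6, C[0]=8) = 8
step 2: dur = max(L[2]=7, C[1]=9) = 9
step 3: dur = max(L[3]=?, C[2]=2) = L[3]  (unknown; binding)
step 4: dur = max(L[4]=3, C[3]=4) = 4
step 5: dur = max(L[5]=7, C[4]=2) = 7
step 6: dur = max(L[6]=7, C[5]=7) = 7
step 7: dur = C[6]=4 = 4
sum of known step durations = 47
dur[3] = total - known = 50 - 47 = 3
L[3] is the binding max in step 3, so L[3] = dur[3] = 3

L[3] = 3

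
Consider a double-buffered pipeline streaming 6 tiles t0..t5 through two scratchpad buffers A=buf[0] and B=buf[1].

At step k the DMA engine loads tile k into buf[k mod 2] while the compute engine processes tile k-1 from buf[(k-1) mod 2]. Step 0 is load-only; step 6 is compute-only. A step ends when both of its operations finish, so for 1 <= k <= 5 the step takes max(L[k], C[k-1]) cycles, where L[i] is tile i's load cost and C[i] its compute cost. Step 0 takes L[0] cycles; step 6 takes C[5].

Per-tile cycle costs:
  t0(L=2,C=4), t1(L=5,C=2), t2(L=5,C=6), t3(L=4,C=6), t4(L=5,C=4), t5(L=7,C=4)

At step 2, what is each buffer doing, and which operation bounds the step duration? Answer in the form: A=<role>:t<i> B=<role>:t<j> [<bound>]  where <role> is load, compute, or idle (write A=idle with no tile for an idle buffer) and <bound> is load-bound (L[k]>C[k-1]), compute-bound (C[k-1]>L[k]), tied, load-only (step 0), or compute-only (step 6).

step 2: A=load:t2 B=compute:t1 [load-bound]

k=0 load=t0/2c comp=- wait=2 total=2
k=1 load=t1/5c comp=t0/4c wait=5 total=7
k=2 load=t2/5c comp=t1/2c wait=5 total=12
k=3 load=t3/4c comp=t2/6c wait=6 total=18
k=4 load=t4/5c comp=t3/6c wait=6 total=24
k=5 load=t5/7c comp=t4/4c wait=7 total=31
k=6 load=- comp=t5/4c wait=4 total=35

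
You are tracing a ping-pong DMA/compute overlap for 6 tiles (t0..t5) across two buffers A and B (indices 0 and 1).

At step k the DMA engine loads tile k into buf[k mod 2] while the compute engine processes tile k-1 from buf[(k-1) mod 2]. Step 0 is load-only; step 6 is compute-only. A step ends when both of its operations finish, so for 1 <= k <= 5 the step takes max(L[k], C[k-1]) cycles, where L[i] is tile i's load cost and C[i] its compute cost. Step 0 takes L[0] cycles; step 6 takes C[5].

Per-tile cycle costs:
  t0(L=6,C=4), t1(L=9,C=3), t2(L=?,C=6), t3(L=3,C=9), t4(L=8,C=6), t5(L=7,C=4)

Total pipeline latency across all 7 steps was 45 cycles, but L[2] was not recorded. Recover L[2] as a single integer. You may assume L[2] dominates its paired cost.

step 0 | dur = L[0]=6 = 6
step 1 | dur = max(L[1]=9, C[0]=4) = 9
step 2 | dur = max(L[2]=?, C[1]=3) = L[2]  (unknown; binding)
step 3 | dur = max(L[3]=3, C[2]=6) = 6
step 4 | dur = max(L[4]=8, C[3]=9) = 9
step 5 | dur = max(L[5]=7, C[4]=6) = 7
step 6 | dur = C[5]=4 = 4
sum of known step durations = 41
dur[2] = total - known = 45 - 41 = 4
L[2] is the binding max in step 2, so L[2] = dur[2] = 4

L[2] = 4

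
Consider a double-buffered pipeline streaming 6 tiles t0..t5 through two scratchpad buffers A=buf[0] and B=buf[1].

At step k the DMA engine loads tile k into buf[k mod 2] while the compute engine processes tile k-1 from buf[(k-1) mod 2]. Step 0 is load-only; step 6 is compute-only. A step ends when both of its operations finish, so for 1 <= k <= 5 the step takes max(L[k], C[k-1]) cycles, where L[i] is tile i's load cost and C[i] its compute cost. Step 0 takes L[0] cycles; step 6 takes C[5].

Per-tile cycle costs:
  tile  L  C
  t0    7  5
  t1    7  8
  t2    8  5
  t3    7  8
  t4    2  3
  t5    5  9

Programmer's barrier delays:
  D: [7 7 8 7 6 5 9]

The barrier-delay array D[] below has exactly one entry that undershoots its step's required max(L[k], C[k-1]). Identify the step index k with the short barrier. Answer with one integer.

hazard at step 4

k=0 barrier L[0]=7→7c, D[0]=7 ok
k=1 barrier max(L[1]=7,C[0]=5)→7c, D[1]=7 ok
k=2 barrier max(L[2]=8,C[1]=8)→8c, D[2]=8 ok
k=3 barrier max(L[3]=7,C[2]=5)→7c, D[3]=7 ok
k=4 barrier max(L[4]=2,C[3]=8)→8c, D[4]=6 SHORT
k=5 barrier max(L[5]=5,C[4]=3)→5c, D[5]=5 ok
k=6 barrier C[5]=9→9c, D[6]=9 ok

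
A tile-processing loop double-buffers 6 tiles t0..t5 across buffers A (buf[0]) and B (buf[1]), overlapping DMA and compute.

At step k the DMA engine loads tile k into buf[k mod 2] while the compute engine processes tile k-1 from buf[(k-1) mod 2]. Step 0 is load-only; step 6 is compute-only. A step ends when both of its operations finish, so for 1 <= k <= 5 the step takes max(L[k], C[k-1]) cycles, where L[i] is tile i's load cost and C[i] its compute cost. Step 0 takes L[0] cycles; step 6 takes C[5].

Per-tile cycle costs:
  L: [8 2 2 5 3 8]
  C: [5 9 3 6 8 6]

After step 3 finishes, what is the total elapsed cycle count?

k=0 load=t0/8c comp=- wait=8 total=8
k=1 load=t1/2c comp=t0/5c wait=5 total=13
k=2 load=t2/2c comp=t1/9c wait=9 total=22
k=3 load=t3/5c comp=t2/3c wait=5 total=27
k=4 load=t4/3c comp=t3/6c wait=6 total=33
k=5 load=t5/8c comp=t4/8c wait=8 total=41
k=6 load=- comp=t5/6c wait=6 total=47

end_cycle[3] = 27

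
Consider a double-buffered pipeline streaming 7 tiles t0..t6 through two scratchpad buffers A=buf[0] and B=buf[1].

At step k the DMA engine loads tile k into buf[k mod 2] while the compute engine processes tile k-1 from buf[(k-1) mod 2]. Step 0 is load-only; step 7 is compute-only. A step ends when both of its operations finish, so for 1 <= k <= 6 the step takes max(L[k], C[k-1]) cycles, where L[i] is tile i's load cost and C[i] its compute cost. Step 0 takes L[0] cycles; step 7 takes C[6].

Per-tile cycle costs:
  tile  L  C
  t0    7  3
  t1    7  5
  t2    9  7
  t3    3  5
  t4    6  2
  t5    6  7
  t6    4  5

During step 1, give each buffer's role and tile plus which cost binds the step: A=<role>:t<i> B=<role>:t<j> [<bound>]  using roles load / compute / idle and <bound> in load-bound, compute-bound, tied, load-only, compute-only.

step 1: A=compute:t0 B=load:t1 [load-bound]

  0. 7=7c; end=7; A:t0 B:-
  1. max(7,3)=7c; end=14; A:t0 B:t1
  2. max(9,5)=9c; end=23; A:t2 B:t1
  3. max(3,7)=7c; end=30; A:t2 B:t3
  4. max(6,5)=6c; end=36; A:t4 B:t3
  5. max(6,2)=6c; end=42; A:t4 B:t5
  6. max(4,7)=7c; end=49; A:t6 B:t5
  7. 5=5c; end=54; A:t6 B:t5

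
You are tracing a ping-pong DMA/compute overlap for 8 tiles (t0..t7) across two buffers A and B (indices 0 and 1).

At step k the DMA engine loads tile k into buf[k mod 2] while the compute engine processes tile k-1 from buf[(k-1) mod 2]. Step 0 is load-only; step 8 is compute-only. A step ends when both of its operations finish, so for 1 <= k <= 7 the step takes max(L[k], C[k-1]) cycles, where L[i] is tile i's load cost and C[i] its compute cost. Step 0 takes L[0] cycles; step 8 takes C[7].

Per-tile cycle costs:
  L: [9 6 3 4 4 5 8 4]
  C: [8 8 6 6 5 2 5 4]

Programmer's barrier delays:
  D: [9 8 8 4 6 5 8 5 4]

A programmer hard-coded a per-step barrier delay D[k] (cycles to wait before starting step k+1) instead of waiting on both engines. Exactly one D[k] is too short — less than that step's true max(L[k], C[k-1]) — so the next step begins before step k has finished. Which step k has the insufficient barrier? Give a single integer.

hazard at step 3

k=0 barrier L[0]=9→9c, D[0]=9 ok
k=1 barrier max(L[1]=6,C[0]=8)→8c, D[1]=8 ok
k=2 barrier max(L[2]=3,C[1]=8)→8c, D[2]=8 ok
k=3 barrier max(L[3]=4,C[2]=6)→6c, D[3]=4 SHORT
k=4 barrier max(L[4]=4,C[3]=6)→6c, D[4]=6 ok
k=5 barrier max(L[5]=5,C[4]=5)→5c, D[5]=5 ok
k=6 barrier max(L[6]=8,C[5]=2)→8c, D[6]=8 ok
k=7 barrier max(L[7]=4,C[6]=5)→5c, D[7]=5 ok
k=8 barrier C[7]=4→4c, D[8]=4 ok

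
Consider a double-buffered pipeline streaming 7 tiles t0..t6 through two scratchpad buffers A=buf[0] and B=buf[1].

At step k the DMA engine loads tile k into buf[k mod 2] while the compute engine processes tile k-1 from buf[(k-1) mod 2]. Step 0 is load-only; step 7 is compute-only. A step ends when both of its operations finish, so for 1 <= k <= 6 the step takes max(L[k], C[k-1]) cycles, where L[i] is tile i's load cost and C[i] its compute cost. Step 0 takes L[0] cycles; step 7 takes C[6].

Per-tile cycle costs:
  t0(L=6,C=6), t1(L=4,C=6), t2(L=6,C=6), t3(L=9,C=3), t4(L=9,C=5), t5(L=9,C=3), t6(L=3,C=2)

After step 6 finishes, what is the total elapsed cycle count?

[0] DMA t0→A (6c) ∥ CU idle ⇒ 6c, clock 6
[1] DMA t1→B (4c) ∥ CU A:t0 (6c) ⇒ 6c, clock 12
[2] DMA t2→A (6c) ∥ CU B:t1 (6c) ⇒ 6c, clock 18
[3] DMA t3→B (9c) ∥ CU A:t2 (6c) ⇒ 9c, clock 27
[4] DMA t4→A (9c) ∥ CU B:t3 (3c) ⇒ 9c, clock 36
[5] DMA t5→B (9c) ∥ CU A:t4 (5c) ⇒ 9c, clock 45
[6] DMA t6→A (3c) ∥ CU B:t5 (3c) ⇒ 3c, clock 48
[7] DMA idle ∥ CU A:t6 (2c) ⇒ 2c, clock 50

end_cycle[6] = 48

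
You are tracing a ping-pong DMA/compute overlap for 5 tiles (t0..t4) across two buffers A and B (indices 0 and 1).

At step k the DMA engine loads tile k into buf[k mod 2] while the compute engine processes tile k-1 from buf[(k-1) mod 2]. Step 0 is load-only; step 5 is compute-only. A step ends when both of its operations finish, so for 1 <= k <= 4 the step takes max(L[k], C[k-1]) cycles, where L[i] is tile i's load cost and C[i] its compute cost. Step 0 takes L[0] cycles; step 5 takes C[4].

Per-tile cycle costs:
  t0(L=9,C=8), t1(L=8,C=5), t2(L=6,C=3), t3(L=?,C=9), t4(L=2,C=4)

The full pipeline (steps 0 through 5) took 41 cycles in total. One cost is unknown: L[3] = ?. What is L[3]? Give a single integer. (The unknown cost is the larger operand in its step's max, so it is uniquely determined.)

step 0: dur = L[0]=9 = 9
step 1: dur = max(L[1]=8, C[0]=8) = 8
step 2: dur = max(L[2]=6, C[1]=5) = 6
step 3: dur = max(L[3]=?, C[2]=3) = L[3]  (unknown; binding)
step 4: dur = max(L[4]=2, C[3]=9) = 9
step 5: dur = C[4]=4 = 4
sum of known step durations = 36
dur[3] = total - known = 41 - 36 = 5
L[3] is the binding max in step 3, so L[3] = dur[3] = 5

L[3] = 5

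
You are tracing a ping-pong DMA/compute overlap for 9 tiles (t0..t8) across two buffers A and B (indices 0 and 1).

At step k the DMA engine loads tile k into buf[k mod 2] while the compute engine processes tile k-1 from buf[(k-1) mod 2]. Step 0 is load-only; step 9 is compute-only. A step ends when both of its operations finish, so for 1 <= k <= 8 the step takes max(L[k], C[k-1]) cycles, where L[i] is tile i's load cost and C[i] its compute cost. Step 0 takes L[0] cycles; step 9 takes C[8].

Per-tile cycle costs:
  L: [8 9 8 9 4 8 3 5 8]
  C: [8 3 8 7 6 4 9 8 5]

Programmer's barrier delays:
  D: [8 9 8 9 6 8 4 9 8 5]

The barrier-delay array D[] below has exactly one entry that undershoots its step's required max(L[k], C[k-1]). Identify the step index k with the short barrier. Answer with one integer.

hazard at step 4

step 0: need L[0]=8 = 8; D[0]=8 ok
step 1: need max(L[1]=9,C[0]=8) = 9; D[1]=9 ok
step 2: need max(L[2]=8,C[1]=3) = 8; D[2]=8 ok
step 3: need max(L[3]=9,C[2]=8) = 9; D[3]=9 ok
step 4: need max(L[4]=4,C[3]=7) = 7; D[4]=6 SHORT
step 5: need max(L[5]=8,C[4]=6) = 8; D[5]=8 ok
step 6: need max(L[6]=3,C[5]=4) = 4; D[6]=4 ok
step 7: need max(L[7]=5,C[6]=9) = 9; D[7]=9 ok
step 8: need max(L[8]=8,C[7]=8) = 8; D[8]=8 ok
step 9: need C[8]=5 = 5; D[9]=5 ok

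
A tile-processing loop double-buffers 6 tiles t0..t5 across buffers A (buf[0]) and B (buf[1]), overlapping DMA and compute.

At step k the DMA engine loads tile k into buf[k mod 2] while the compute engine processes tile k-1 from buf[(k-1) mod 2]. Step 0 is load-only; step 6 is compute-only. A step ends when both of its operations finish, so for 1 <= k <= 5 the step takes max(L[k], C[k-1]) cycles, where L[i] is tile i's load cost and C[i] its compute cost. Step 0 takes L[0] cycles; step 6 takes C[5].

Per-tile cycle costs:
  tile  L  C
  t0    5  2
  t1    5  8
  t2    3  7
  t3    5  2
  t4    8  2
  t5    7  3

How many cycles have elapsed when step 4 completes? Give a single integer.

end_cycle[4] = 33

[0] DMA t0→A (5c) ∥ CU idle ⇒ 5c, clock 5
[1] DMA t1→B (5c) ∥ CU A:t0 (2c) ⇒ 5c, clock 10
[2] DMA t2→A (3c) ∥ CU B:t1 (8c) ⇒ 8c, clock 18
[3] DMA t3→B (5c) ∥ CU A:t2 (7c) ⇒ 7c, clock 25
[4] DMA t4→A (8c) ∥ CU B:t3 (2c) ⇒ 8c, clock 33
[5] DMA t5→B (7c) ∥ CU A:t4 (2c) ⇒ 7c, clock 40
[6] DMA idle ∥ CU B:t5 (3c) ⇒ 3c, clock 43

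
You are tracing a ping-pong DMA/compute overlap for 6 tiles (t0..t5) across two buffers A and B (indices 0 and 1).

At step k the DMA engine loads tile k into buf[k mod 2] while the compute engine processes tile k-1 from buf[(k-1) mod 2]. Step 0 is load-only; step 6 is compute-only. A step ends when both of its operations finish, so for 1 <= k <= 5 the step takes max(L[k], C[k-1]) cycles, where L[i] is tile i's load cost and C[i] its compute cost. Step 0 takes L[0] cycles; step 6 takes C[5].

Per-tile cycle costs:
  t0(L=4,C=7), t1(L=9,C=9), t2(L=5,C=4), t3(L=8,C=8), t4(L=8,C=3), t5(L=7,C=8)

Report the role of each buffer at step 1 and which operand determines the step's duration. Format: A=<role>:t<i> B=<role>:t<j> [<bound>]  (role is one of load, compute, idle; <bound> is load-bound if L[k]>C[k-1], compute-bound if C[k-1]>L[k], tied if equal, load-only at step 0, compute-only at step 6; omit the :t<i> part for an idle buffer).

step 0: L[0]=4 → dur=4, Σ=4 | A=load:t0 B=idle [load-only]
step 1: L[1]=9 C[0]=7 → dur=9, Σ=13 | A=compute:t0 B=load:t1 [load-bound]
step 2: L[2]=5 C[1]=9 → dur=9, Σ=22 | A=load:t2 B=compute:t1 [compute-bound]
step 3: L[3]=8 C[2]=4 → dur=8, Σ=30 | A=compute:t2 B=load:t3 [load-bound]
step 4: L[4]=8 C[3]=8 → dur=8, Σ=38 | A=load:t4 B=compute:t3 [tied]
step 5: L[5]=7 C[4]=3 → dur=7, Σ=45 | A=compute:t4 B=load:t5 [load-bound]
step 6: C[5]=8 → dur=8, Σ=53 | A=idle B=compute:t5 [compute-only]

step 1: A=compute:t0 B=load:t1 [load-bound]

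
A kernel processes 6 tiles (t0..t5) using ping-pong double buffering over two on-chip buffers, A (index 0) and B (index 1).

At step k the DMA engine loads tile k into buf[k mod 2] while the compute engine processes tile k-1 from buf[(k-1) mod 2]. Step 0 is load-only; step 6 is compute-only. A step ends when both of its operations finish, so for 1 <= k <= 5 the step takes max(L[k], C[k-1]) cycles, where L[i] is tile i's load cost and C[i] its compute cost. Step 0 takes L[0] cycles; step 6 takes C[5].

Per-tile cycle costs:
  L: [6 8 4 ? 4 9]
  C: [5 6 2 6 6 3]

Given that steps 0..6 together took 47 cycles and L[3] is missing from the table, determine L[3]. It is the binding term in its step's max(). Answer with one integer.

L[3] = 9

step 0 → dur = L[0]=6 = 6
step 1 → dur = max(L[1]=8, C[0]=5) = 8
step 2 → dur = max(L[2]=4, C[1]=6) = 6
step 3 → dur = max(L[3]=?, C[2]=2) = L[3]  (unknown; binding)
step 4 → dur = max(L[4]=4, C[3]=6) = 6
step 5 → dur = max(L[5]=9, C[4]=6) = 9
step 6 → dur = C[5]=3 = 3
sum of known step durations = 38
dur[3] = total - known = 47 - 38 = 9
L[3] is the binding max in step 3, so L[3] = dur[3] = 9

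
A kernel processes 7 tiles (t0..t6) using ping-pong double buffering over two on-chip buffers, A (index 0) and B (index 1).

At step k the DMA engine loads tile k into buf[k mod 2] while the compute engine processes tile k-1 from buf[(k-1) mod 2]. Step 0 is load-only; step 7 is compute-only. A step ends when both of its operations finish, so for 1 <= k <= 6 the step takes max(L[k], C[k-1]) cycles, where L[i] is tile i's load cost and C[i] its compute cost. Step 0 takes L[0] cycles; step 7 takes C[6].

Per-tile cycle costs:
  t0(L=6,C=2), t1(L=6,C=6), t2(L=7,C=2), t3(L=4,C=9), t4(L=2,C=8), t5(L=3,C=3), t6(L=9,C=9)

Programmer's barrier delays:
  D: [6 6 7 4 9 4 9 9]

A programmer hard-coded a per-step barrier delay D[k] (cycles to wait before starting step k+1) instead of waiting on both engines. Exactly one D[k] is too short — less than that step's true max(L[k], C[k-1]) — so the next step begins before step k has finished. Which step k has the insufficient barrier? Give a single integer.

hazard at step 5

[0] required=L[0]=6=6 vs D=6 ok
[1] required=max(L[1]=6,C[0]=2)=6 vs D=6 ok
[2] required=max(L[2]=7,C[1]=6)=7 vs D=7 ok
[3] required=max(L[3]=4,C[2]=2)=4 vs D=4 ok
[4] required=max(L[4]=2,C[3]=9)=9 vs D=9 ok
[5] required=max(L[5]=3,C[4]=8)=8 vs D=4 SHORT
[6] required=max(L[6]=9,C[5]=3)=9 vs D=9 ok
[7] required=C[6]=9=9 vs D=9 ok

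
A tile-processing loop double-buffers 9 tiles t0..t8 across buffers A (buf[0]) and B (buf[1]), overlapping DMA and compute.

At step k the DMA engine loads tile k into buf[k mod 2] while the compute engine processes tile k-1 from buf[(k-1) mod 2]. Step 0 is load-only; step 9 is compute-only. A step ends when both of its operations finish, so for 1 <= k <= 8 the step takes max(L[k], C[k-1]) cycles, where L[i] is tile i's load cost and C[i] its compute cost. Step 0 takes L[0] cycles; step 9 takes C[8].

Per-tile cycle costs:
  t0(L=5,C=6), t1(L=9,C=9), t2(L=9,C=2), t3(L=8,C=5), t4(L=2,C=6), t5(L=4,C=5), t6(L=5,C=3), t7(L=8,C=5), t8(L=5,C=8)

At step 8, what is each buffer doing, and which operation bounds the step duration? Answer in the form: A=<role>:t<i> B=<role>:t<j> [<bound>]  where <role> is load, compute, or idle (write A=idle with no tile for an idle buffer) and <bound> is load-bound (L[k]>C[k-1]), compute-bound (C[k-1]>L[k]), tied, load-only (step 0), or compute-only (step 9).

step 8: A=load:t8 B=compute:t7 [tied]

k=0 load=t0/5c comp=- wait=5 total=5
k=1 load=t1/9c comp=t0/6c wait=9 total=14
k=2 load=t2/9c comp=t1/9c wait=9 total=23
k=3 load=t3/8c comp=t2/2c wait=8 total=31
k=4 load=t4/2c comp=t3/5c wait=5 total=36
k=5 load=t5/4c comp=t4/6c wait=6 total=42
k=6 load=t6/5c comp=t5/5c wait=5 total=47
k=7 load=t7/8c comp=t6/3c wait=8 total=55
k=8 load=t8/5c comp=t7/5c wait=5 total=60
k=9 load=- comp=t8/8c wait=8 total=68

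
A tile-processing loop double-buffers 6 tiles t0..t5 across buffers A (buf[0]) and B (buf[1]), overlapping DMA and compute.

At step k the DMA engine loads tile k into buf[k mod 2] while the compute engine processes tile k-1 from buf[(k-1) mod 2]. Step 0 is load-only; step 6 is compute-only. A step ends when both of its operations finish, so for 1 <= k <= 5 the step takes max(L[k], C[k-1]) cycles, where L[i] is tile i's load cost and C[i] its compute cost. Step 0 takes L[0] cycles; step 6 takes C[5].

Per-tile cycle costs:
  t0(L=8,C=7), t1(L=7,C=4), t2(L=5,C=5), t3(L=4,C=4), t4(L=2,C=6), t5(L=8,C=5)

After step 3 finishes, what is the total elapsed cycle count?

end_cycle[3] = 25

[0] DMA t0→A (8c) ∥ CU idle ⇒ 8c, clock 8
[1] DMA t1→B (7c) ∥ CU A:t0 (7c) ⇒ 7c, clock 15
[2] DMA t2→A (5c) ∥ CU B:t1 (4c) ⇒ 5c, clock 20
[3] DMA t3→B (4c) ∥ CU A:t2 (5c) ⇒ 5c, clock 25
[4] DMA t4→A (2c) ∥ CU B:t3 (4c) ⇒ 4c, clock 29
[5] DMA t5→B (8c) ∥ CU A:t4 (6c) ⇒ 8c, clock 37
[6] DMA idle ∥ CU B:t5 (5c) ⇒ 5c, clock 42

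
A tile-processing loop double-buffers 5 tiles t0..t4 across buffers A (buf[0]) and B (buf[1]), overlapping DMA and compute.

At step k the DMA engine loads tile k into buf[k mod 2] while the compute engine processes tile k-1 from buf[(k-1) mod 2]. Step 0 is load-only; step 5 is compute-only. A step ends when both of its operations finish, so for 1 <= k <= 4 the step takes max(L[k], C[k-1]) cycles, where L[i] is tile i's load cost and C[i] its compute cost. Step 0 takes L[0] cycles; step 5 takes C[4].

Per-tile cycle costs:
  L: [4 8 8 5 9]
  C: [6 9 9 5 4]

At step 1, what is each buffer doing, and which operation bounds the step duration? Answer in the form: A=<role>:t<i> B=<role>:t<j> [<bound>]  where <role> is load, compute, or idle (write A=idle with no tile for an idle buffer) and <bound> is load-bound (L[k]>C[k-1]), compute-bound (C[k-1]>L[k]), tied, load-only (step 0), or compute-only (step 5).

step 1: A=compute:t0 B=load:t1 [load-bound]

step 0: L[0]=4 → dur=4, Σ=4 | A=load:t0 B=idle [load-only]
step 1: L[1]=8 C[0]=6 → dur=8, Σ=12 | A=compute:t0 B=load:t1 [load-bound]
step 2: L[2]=8 C[1]=9 → dur=9, Σ=21 | A=load:t2 B=compute:t1 [compute-bound]
step 3: L[3]=5 C[2]=9 → dur=9, Σ=30 | A=compute:t2 B=load:t3 [compute-bound]
step 4: L[4]=9 C[3]=5 → dur=9, Σ=39 | A=load:t4 B=compute:t3 [load-bound]
step 5: C[4]=4 → dur=4, Σ=43 | A=compute:t4 B=idle [compute-only]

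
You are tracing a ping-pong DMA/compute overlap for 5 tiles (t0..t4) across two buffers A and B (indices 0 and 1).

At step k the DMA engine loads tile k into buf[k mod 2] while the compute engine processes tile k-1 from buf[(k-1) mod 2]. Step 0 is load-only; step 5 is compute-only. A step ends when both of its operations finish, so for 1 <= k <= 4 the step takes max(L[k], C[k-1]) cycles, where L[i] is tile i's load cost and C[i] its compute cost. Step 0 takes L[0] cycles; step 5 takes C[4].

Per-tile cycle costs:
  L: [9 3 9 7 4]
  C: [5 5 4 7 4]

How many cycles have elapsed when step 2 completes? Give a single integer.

end_cycle[2] = 23

[0] DMA t0→A (9c) ∥ CU idle ⇒ 9c, clock 9
[1] DMA t1→B (3c) ∥ CU A:t0 (5c) ⇒ 5c, clock 14
[2] DMA t2→A (9c) ∥ CU B:t1 (5c) ⇒ 9c, clock 23
[3] DMA t3→B (7c) ∥ CU A:t2 (4c) ⇒ 7c, clock 30
[4] DMA t4→A (4c) ∥ CU B:t3 (7c) ⇒ 7c, clock 37
[5] DMA idle ∥ CU A:t4 (4c) ⇒ 4c, clock 41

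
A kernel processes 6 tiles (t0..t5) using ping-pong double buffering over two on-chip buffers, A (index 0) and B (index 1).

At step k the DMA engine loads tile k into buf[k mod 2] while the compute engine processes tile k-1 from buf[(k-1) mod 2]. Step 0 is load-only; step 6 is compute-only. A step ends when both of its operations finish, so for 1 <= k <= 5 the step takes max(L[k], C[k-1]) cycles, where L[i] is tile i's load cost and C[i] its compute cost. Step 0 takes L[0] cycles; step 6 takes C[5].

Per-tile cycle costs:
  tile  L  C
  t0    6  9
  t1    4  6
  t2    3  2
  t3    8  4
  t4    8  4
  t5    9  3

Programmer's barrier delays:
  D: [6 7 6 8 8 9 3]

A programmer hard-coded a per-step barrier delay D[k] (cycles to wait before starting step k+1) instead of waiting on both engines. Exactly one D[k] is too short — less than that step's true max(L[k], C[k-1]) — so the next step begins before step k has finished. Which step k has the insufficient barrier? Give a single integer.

hazard at step 1

step 0: need L[0]=6 = 6; D[0]=6 ok
step 1: need max(L[1]=4,C[0]=9) = 9; D[1]=7 SHORT
step 2: need max(L[2]=3,C[1]=6) = 6; D[2]=6 ok
step 3: need max(L[3]=8,C[2]=2) = 8; D[3]=8 ok
step 4: need max(L[4]=8,C[3]=4) = 8; D[4]=8 ok
step 5: need max(L[5]=9,C[4]=4) = 9; D[5]=9 ok
step 6: need C[5]=3 = 3; D[6]=3 ok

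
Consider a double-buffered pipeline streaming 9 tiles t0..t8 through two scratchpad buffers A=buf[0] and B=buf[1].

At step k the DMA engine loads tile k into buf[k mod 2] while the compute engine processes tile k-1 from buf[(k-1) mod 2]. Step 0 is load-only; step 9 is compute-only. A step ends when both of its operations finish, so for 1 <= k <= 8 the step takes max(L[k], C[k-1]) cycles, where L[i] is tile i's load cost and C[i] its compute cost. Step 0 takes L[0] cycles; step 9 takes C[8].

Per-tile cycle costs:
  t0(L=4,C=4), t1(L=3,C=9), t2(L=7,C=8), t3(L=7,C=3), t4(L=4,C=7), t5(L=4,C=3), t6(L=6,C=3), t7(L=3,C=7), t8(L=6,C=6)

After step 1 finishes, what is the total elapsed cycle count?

[0] DMA t0→A (4c) ∥ CU idle ⇒ 4c, clock 4
[1] DMA t1→B (3c) ∥ CU A:t0 (4c) ⇒ 4c, clock 8
[2] DMA t2→A (7c) ∥ CU B:t1 (9c) ⇒ 9c, clock 17
[3] DMA t3→B (7c) ∥ CU A:t2 (8c) ⇒ 8c, clock 25
[4] DMA t4→A (4c) ∥ CU B:t3 (3c) ⇒ 4c, clock 29
[5] DMA t5→B (4c) ∥ CU A:t4 (7c) ⇒ 7c, clock 36
[6] DMA t6→A (6c) ∥ CU B:t5 (3c) ⇒ 6c, clock 42
[7] DMA t7→B (3c) ∥ CU A:t6 (3c) ⇒ 3c, clock 45
[8] DMA t8→A (6c) ∥ CU B:t7 (7c) ⇒ 7c, clock 52
[9] DMA idle ∥ CU A:t8 (6c) ⇒ 6c, clock 58

end_cycle[1] = 8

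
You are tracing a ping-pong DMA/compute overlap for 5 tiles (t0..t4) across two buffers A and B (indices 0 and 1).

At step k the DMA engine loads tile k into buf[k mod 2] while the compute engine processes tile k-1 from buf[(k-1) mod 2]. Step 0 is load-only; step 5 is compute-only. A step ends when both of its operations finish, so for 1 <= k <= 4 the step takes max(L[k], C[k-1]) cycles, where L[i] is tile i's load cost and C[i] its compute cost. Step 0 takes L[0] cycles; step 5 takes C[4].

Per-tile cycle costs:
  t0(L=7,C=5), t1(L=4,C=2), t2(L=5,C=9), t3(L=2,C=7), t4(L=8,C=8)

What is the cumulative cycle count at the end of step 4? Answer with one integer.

end_cycle[4] = 34

step 0: L[0]=7 → dur=7, Σ=7 | A=load:t0 B=idle [load-only]
step 1: L[1]=4 C[0]=5 → dur=5, Σ=12 | A=compute:t0 B=load:t1 [compute-bound]
step 2: L[2]=5 C[1]=2 → dur=5, Σ=17 | A=load:t2 B=compute:t1 [load-bound]
step 3: L[3]=2 C[2]=9 → dur=9, Σ=26 | A=compute:t2 B=load:t3 [compute-bound]
step 4: L[4]=8 C[3]=7 → dur=8, Σ=34 | A=load:t4 B=compute:t3 [load-bound]
step 5: C[4]=8 → dur=8, Σ=42 | A=compute:t4 B=idle [compute-only]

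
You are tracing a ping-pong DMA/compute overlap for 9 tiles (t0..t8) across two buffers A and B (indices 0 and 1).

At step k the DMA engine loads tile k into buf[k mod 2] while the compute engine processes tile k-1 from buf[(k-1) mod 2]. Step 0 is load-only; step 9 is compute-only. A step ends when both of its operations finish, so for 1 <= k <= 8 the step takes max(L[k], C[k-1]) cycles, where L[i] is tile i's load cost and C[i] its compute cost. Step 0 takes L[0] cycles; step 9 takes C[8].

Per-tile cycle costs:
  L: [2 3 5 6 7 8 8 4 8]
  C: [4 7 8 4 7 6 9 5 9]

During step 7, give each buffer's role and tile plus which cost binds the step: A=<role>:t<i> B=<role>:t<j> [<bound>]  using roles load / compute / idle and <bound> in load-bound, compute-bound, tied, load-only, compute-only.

k=0 load=t0/2c comp=- wait=2 total=2
k=1 load=t1/3c comp=t0/4c wait=4 total=6
k=2 load=t2/5c comp=t1/7c wait=7 total=13
k=3 load=t3/6c comp=t2/8c wait=8 total=21
k=4 load=t4/7c comp=t3/4c wait=7 total=28
k=5 load=t5/8c comp=t4/7c wait=8 total=36
k=6 load=t6/8c comp=t5/6c wait=8 total=44
k=7 load=t7/4c comp=t6/9c wait=9 total=53
k=8 load=t8/8c comp=t7/5c wait=8 total=61
k=9 load=- comp=t8/9c wait=9 total=70

step 7: A=compute:t6 B=load:t7 [compute-bound]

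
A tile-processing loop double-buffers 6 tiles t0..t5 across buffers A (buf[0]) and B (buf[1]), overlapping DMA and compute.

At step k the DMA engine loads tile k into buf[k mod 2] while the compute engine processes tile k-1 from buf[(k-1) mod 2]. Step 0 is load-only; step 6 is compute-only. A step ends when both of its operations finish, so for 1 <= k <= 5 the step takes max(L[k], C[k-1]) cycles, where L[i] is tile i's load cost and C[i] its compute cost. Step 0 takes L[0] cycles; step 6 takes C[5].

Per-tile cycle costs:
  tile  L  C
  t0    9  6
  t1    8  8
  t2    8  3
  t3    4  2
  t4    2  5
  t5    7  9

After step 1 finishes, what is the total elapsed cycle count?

end_cycle[1] = 17

[0] DMA t0→A (9c) ∥ CU idle ⇒ 9c, clock 9
[1] DMA t1→B (8c) ∥ CU A:t0 (6c) ⇒ 8c, clock 17
[2] DMA t2→A (8c) ∥ CU B:t1 (8c) ⇒ 8c, clock 25
[3] DMA t3→B (4c) ∥ CU A:t2 (3c) ⇒ 4c, clock 29
[4] DMA t4→A (2c) ∥ CU B:t3 (2c) ⇒ 2c, clock 31
[5] DMA t5→B (7c) ∥ CU A:t4 (5c) ⇒ 7c, clock 38
[6] DMA idle ∥ CU B:t5 (9c) ⇒ 9c, clock 47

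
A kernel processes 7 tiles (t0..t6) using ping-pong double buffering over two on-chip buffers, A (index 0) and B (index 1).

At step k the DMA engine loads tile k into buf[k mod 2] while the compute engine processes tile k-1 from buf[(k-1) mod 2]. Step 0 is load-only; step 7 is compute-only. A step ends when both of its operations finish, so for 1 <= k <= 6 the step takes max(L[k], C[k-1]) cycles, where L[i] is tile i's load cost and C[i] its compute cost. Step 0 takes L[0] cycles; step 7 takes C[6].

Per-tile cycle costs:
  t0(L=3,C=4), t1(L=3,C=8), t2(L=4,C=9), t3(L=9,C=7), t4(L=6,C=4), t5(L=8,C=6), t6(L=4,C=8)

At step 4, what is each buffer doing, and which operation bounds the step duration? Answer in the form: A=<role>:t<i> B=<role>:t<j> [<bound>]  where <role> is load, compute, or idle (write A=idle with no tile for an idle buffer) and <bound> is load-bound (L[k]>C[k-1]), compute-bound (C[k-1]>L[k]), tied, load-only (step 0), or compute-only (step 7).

step 4: A=load:t4 B=compute:t3 [compute-bound]

  0. 3=3c; end=3; A:t0 B:-
  1. max(3,4)=4c; end=7; A:t0 B:t1
  2. max(4,8)=8c; end=15; A:t2 B:t1
  3. max(9,9)=9c; end=24; A:t2 B:t3
  4. max(6,7)=7c; end=31; A:t4 B:t3
  5. max(8,4)=8c; end=39; A:t4 B:t5
  6. max(4,6)=6c; end=45; A:t6 B:t5
  7. 8=8c; end=53; A:t6 B:t5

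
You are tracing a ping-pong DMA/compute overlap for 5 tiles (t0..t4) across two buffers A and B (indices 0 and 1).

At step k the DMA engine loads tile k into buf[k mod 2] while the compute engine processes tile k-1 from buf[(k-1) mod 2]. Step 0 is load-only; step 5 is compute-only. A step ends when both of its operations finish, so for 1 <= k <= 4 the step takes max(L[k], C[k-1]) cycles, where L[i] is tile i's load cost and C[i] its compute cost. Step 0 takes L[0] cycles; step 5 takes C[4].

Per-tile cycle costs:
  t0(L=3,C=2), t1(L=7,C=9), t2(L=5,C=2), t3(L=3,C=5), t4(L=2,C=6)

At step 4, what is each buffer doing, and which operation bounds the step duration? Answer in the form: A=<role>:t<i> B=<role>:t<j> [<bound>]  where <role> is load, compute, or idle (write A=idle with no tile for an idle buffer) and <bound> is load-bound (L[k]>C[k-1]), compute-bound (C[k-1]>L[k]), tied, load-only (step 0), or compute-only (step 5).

step 4: A=load:t4 B=compute:t3 [compute-bound]

step 0: L[0]=3 → dur=3, Σ=3 | A=load:t0 B=idle [load-only]
step 1: L[1]=7 C[0]=2 → dur=7, Σ=10 | A=compute:t0 B=load:t1 [load-bound]
step 2: L[2]=5 C[1]=9 → dur=9, Σ=19 | A=load:t2 B=compute:t1 [compute-bound]
step 3: L[3]=3 C[2]=2 → dur=3, Σ=22 | A=compute:t2 B=load:t3 [load-bound]
step 4: L[4]=2 C[3]=5 → dur=5, Σ=27 | A=load:t4 B=compute:t3 [compute-bound]
step 5: C[4]=6 → dur=6, Σ=33 | A=compute:t4 B=idle [compute-only]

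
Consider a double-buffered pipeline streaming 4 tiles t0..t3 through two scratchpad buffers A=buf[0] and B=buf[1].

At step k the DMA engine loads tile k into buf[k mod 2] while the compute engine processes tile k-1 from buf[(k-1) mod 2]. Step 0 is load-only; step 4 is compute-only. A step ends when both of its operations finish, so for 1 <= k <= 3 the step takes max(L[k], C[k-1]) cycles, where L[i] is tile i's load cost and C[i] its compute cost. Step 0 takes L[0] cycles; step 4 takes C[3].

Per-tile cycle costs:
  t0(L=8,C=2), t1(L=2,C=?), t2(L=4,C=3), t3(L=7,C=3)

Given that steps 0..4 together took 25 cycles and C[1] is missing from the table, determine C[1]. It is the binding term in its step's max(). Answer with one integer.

step 0 → dur = L[0]=8 = 8
step 1 → dur = max(L[1]=2, C[0]=2) = 2
step 2 → dur = max(L[2]=4, C[1]=?) = C[1]  (unknown; binding)
step 3 → dur = max(L[3]=7, C[2]=3) = 7
step 4 → dur = C[3]=3 = 3
sum of known step durations = 20
dur[2] = total - known = 25 - 20 = 5
C[1] is the binding max in step 2, so C[1] = dur[2] = 5

C[1] = 5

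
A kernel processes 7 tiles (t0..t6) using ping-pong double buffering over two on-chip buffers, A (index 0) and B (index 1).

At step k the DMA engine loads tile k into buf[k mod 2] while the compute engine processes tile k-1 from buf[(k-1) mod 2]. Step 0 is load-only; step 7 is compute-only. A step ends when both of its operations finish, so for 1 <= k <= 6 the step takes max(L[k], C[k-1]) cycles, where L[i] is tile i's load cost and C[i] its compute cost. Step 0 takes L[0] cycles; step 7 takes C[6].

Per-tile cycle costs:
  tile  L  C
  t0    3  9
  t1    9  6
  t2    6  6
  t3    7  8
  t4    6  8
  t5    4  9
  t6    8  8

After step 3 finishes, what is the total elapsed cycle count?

end_cycle[3] = 25

[0] DMA t0→A (3c) ∥ CU idle ⇒ 3c, clock 3
[1] DMA t1→B (9c) ∥ CU A:t0 (9c) ⇒ 9c, clock 12
[2] DMA t2→A (6c) ∥ CU B:t1 (6c) ⇒ 6c, clock 18
[3] DMA t3→B (7c) ∥ CU A:t2 (6c) ⇒ 7c, clock 25
[4] DMA t4→A (6c) ∥ CU B:t3 (8c) ⇒ 8c, clock 33
[5] DMA t5→B (4c) ∥ CU A:t4 (8c) ⇒ 8c, clock 41
[6] DMA t6→A (8c) ∥ CU B:t5 (9c) ⇒ 9c, clock 50
[7] DMA idle ∥ CU A:t6 (8c) ⇒ 8c, clock 58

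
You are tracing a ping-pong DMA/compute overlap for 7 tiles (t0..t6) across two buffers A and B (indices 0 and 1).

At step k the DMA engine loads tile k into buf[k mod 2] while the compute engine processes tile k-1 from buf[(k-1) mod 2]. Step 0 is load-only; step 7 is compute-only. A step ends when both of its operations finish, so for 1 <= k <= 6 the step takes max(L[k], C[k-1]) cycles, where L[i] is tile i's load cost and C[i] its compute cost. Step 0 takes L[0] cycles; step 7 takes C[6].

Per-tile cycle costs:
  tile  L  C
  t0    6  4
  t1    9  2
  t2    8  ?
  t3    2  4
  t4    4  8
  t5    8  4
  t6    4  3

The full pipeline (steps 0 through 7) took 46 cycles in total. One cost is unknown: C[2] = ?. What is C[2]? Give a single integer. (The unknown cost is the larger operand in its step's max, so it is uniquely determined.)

step 0 → dur = L[0]=6 = 6
step 1 → dur = max(L[1]=9, C[0]=4) = 9
step 2 → dur = max(L[2]=8, C[1]=2) = 8
step 3 → dur = max(L[3]=2, C[2]=?) = C[2]  (unknown; binding)
step 4 → dur = max(L[4]=4, C[3]=4) = 4
step 5 → dur = max(L[5]=8, C[4]=8) = 8
step 6 → dur = max(L[6]=4, C[5]=4) = 4
step 7 → dur = C[6]=3 = 3
sum of known step durations = 42
dur[3] = total - known = 46 - 42 = 4
C[2] is the binding max in step 3, so C[2] = dur[3] = 4

C[2] = 4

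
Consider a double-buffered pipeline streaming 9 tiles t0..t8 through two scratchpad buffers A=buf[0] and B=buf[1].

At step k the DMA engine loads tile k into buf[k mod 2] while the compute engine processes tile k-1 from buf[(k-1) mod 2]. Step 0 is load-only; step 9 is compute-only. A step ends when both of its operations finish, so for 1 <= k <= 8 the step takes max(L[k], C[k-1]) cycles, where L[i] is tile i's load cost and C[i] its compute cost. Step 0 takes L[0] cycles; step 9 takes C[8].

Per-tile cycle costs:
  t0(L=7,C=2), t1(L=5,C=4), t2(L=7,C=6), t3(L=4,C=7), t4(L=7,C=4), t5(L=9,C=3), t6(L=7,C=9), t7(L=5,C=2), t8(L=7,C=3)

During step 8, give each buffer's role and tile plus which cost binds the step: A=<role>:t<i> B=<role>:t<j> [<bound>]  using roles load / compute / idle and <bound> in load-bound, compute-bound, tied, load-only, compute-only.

k=0 load=t0/7c comp=- wait=7 total=7
k=1 load=t1/5c comp=t0/2c wait=5 total=12
k=2 load=t2/7c comp=t1/4c wait=7 total=19
k=3 load=t3/4c comp=t2/6c wait=6 total=25
k=4 load=t4/7c comp=t3/7c wait=7 total=32
k=5 load=t5/9c comp=t4/4c wait=9 total=41
k=6 load=t6/7c comp=t5/3c wait=7 total=48
k=7 load=t7/5c comp=t6/9c wait=9 total=57
k=8 load=t8/7c comp=t7/2c wait=7 total=64
k=9 load=- comp=t8/3c wait=3 total=67

step 8: A=load:t8 B=compute:t7 [load-bound]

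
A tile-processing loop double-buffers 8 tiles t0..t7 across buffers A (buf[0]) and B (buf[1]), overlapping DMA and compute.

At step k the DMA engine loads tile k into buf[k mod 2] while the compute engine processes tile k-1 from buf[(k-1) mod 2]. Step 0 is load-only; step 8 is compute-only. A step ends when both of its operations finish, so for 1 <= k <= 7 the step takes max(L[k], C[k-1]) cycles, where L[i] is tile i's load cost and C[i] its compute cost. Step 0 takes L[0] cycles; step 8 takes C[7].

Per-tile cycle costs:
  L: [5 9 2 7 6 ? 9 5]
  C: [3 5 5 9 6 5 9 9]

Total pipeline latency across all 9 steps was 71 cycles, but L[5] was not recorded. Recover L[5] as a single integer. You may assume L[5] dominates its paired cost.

step 0 = dur = L[0]=5 = 5
step 1 = dur = max(L[1]=9, C[0]=3) = 9
step 2 = dur = max(L[2]=2, C[1]=5) = 5
step 3 = dur = max(L[3]=7, C[2]=5) = 7
step 4 = dur = max(L[4]=6, C[3]=9) = 9
step 5 = dur = max(L[5]=?, C[4]=6) = L[5]  (unknown; binding)
step 6 = dur = max(L[6]=9, C[5]=5) = 9
step 7 = dur = max(L[7]=5, C[6]=9) = 9
step 8 = dur = C[7]=9 = 9
sum of known step durations = 62
dur[5] = total - known = 71 - 62 = 9
L[5] is the binding max in step 5, so L[5] = dur[5] = 9

L[5] = 9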